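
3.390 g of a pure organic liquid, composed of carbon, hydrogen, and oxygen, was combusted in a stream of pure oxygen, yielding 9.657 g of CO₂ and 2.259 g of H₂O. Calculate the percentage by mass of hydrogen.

mol C = 9.657 g CO₂ ÷ 44.009 g/mol = 0.21943 mol
mol H = 2 × 2.259 g H₂O ÷ 18.015 g/mol = 0.25079 mol
mass O = 3.390 − (2.6356 + 0.25280) = 0.50160 g → mol O = 0.50160 ÷ 15.999 = 0.031352 mol
mass % H = 0.25280 g ÷ 3.390 g × 100%

7.46%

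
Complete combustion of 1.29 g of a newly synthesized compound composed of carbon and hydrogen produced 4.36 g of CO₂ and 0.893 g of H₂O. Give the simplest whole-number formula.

mol C = 4.36 g CO₂ ÷ 44.009 g/mol = 0.09907 mol
mol H = 2 × 0.893 g H₂O ÷ 18.015 g/mol = 0.09914 mol
Divide by the smallest (0.09907 mol): C 1.000, H 1.001

CH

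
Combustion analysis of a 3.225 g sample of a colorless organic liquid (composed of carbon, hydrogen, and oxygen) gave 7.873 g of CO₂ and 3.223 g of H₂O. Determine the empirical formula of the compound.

mol C = 7.873 g CO₂ ÷ 44.009 g/mol = 0.17890 mol
mol H = 2 × 3.223 g H₂O ÷ 18.015 g/mol = 0.35781 mol
mass O = 3.225 − (2.1487 + 0.36068) = 0.71561 g → mol O = 0.71561 ÷ 15.999 = 0.044729 mol
Divide by the smallest (0.044729 mol): C 4.000, H 8.000, O 1.000

C4H8O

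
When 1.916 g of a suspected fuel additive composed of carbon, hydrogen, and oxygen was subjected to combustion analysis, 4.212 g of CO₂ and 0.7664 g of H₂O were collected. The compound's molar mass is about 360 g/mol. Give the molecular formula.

mol C = 4.212 g CO₂ ÷ 44.009 g/mol = 0.095708 mol
mol H = 2 × 0.7664 g H₂O ÷ 18.015 g/mol = 0.085085 mol
mass O = 1.916 − (1.1495 + 0.085765) = 0.68069 g → mol O = 0.68069 ÷ 15.999 = 0.042546 mol
Divide by the smallest (0.042546 mol): C 2.250, H 2.000, O 1.000
Multiplying each by 4 gives whole numbers: C 9.00, H 8.00, O 4.00
Empirical formula: C9H8O4
Empirical-formula mass = 180.16 g/mol; 360 ÷ 180.16 ≈ 2, so the molecular formula is C18H16O8.

C18H16O8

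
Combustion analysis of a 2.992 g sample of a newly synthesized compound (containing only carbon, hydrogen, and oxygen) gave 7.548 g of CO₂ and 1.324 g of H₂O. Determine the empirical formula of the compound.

C7H6O2

mol C = 7.548 g CO₂ ÷ 44.009 g/mol = 0.17151 mol
mol H = 2 × 1.324 g H₂O ÷ 18.015 g/mol = 0.14699 mol
mass O = 2.992 − (2.0600 + 0.14816) = 0.78382 g → mol O = 0.78382 ÷ 15.999 = 0.048992 mol
Divide by the smallest (0.048992 mol): C 3.501, H 3.000, O 1.000
Multiplying each by 2 gives whole numbers: C 7.00, H 6.00, O 2.00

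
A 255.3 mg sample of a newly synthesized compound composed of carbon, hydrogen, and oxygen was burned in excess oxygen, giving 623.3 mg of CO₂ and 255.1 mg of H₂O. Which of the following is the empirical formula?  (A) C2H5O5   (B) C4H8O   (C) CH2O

mol C = 0.6233 g CO₂ ÷ 44.009 g/mol = 0.014163 mol
mol H = 2 × 0.2551 g H₂O ÷ 18.015 g/mol = 0.028321 mol
mass O = 0.2553 − (0.17011 + 0.028547) = 0.056641 g → mol O = 0.056641 ÷ 15.999 = 0.0035403 mol
Divide by the smallest (0.0035403 mol): C 4.001, H 8.000, O 1.000

(B) C4H8O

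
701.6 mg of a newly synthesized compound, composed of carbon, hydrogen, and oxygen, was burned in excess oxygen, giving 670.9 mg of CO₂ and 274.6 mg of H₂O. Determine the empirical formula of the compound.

mol C = 0.6709 g CO₂ ÷ 44.009 g/mol = 0.015245 mol
mol H = 2 × 0.2746 g H₂O ÷ 18.015 g/mol = 0.030486 mol
mass O = 0.7016 − (0.18310 + 0.030730) = 0.48777 g → mol O = 0.48777 ÷ 15.999 = 0.030487 mol
Divide by the smallest (0.015245 mol): C 1.000, H 2.000, O 2.000

CH2O2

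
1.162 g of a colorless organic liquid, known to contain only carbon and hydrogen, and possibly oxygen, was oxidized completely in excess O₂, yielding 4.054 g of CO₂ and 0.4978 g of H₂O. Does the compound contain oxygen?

no

mol C = 4.054 g CO₂ ÷ 44.009 g/mol = 0.092118 mol
mol H = 2 × 0.4978 g H₂O ÷ 18.015 g/mol = 0.055265 mol
C and H together account for 1.1621 g — essentially the entire 1.162 g sample — so the compound contains no oxygen.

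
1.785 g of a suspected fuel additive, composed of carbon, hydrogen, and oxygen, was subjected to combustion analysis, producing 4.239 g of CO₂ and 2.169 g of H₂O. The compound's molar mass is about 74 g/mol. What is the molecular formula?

mol C = 4.239 g CO₂ ÷ 44.009 g/mol = 0.096321 mol
mol H = 2 × 2.169 g H₂O ÷ 18.015 g/mol = 0.24080 mol
mass O = 1.785 − (1.1569 + 0.24273) = 0.38536 g → mol O = 0.38536 ÷ 15.999 = 0.024087 mol
Divide by the smallest (0.024087 mol): C 3.999, H 9.997, O 1.000
Empirical formula: C4H10O
Empirical-formula mass = 74.12 g/mol; 74 ÷ 74.12 ≈ 1, so the molecular formula is C4H10O.

C4H10O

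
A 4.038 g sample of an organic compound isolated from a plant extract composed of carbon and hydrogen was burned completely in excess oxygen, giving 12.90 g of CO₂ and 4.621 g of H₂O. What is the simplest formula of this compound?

C4H7

mol C = 12.90 g CO₂ ÷ 44.009 g/mol = 0.29312 mol
mol H = 2 × 4.621 g H₂O ÷ 18.015 g/mol = 0.51302 mol
Divide by the smallest (0.29312 mol): C 1.000, H 1.750
Multiplying each by 4 gives whole numbers: C 4.00, H 7.00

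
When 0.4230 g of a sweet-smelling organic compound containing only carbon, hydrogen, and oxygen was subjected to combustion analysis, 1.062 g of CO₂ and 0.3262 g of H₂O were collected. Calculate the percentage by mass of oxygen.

mol C = 1.062 g CO₂ ÷ 44.009 g/mol = 0.024131 mol
mol H = 2 × 0.3262 g H₂O ÷ 18.015 g/mol = 0.036214 mol
mass O = 0.4230 − (0.28984 + 0.036504) = 0.096653 g → mol O = 0.096653 ÷ 15.999 = 0.0060412 mol
mass % O = 0.096653 g ÷ 0.4230 g × 100%

22.85%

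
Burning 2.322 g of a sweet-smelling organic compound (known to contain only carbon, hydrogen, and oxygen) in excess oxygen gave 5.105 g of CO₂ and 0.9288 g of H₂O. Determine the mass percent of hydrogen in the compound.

mol C = 5.105 g CO₂ ÷ 44.009 g/mol = 0.11600 mol
mol H = 2 × 0.9288 g H₂O ÷ 18.015 g/mol = 0.10311 mol
mass O = 2.322 − (1.3933 + 0.10394) = 0.82480 g → mol O = 0.82480 ÷ 15.999 = 0.051553 mol
mass % H = 0.10394 g ÷ 2.322 g × 100%

4.48%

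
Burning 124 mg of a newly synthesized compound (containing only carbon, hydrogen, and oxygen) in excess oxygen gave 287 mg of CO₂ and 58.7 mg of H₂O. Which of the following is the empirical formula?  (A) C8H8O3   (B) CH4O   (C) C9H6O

mol C = 0.287 g CO₂ ÷ 44.009 g/mol = 0.006521 mol
mol H = 2 × 0.0587 g H₂O ÷ 18.015 g/mol = 0.006517 mol
mass O = 0.124 − (0.07833 + 0.006569) = 0.03910 g → mol O = 0.03910 ÷ 15.999 = 0.002444 mol
Divide by the smallest (0.002444 mol): C 2.668, H 2.666, O 1.000
Multiplying each by 3 gives whole numbers: C 8.00, H 8.00, O 3.00

(A) C8H8O3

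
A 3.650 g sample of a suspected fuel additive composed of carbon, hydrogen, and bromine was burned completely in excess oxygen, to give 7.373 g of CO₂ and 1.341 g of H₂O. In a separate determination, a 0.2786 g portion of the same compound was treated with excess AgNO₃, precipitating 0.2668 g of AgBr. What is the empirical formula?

mol C = 7.373 g CO₂ ÷ 44.009 g/mol = 0.16753 mol
mol H = 2 × 1.341 g H₂O ÷ 18.015 g/mol = 0.14888 mol
From the AgBr data: mol Br per gram of compound = (0.2668 ÷ 187.772) ÷ 0.2786 = 0.0051000 mol/g, so in the 3.650 g combustion sample mol Br = 0.018615 mol
Divide by the smallest (0.018615 mol): C 9.000, H 7.998, Br 1.000

C9H8Br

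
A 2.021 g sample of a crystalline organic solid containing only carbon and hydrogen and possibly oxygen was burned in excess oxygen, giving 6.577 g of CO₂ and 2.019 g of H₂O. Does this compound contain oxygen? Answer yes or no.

no

mol C = 6.577 g CO₂ ÷ 44.009 g/mol = 0.14945 mol
mol H = 2 × 2.019 g H₂O ÷ 18.015 g/mol = 0.22415 mol
C and H together account for 2.0209 g — essentially the entire 2.021 g sample — so the compound contains no oxygen.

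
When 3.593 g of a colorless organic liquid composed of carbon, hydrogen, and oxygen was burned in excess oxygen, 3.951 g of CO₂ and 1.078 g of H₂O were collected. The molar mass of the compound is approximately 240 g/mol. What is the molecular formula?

mol C = 3.951 g CO₂ ÷ 44.009 g/mol = 0.089777 mol
mol H = 2 × 1.078 g H₂O ÷ 18.015 g/mol = 0.11968 mol
mass O = 3.593 − (1.0783 + 0.12064) = 2.3941 g → mol O = 2.3941 ÷ 15.999 = 0.14964 mol
Divide by the smallest (0.089777 mol): C 1.000, H 1.333, O 1.667
Multiplying each by 3 gives whole numbers: C 3.00, H 4.00, O 5.00
Empirical formula: C3H4O5
Empirical-formula mass = 120.06 g/mol; 240 ÷ 120.06 ≈ 2, so the molecular formula is C6H8O10.

C6H8O10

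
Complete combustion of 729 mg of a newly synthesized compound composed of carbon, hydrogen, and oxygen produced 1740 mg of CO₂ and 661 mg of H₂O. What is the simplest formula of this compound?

mol C = 1.74 g CO₂ ÷ 44.009 g/mol = 0.03954 mol
mol H = 2 × 0.661 g H₂O ÷ 18.015 g/mol = 0.07338 mol
mass O = 0.729 − (0.4749 + 0.07397) = 0.1801 g → mol O = 0.1801 ÷ 15.999 = 0.01126 mol
Divide by the smallest (0.01126 mol): C 3.511, H 6.517, O 1.000
Multiplying each by 2 gives whole numbers: C 7.02, H 13.03, O 2.00

C7H13O2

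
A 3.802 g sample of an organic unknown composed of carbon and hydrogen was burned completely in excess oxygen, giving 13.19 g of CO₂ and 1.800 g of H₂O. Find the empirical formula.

mol C = 13.19 g CO₂ ÷ 44.009 g/mol = 0.29971 mol
mol H = 2 × 1.800 g H₂O ÷ 18.015 g/mol = 0.19983 mol
Divide by the smallest (0.19983 mol): C 1.500, H 1.000
Multiplying each by 2 gives whole numbers: C 3.00, H 2.00

C3H2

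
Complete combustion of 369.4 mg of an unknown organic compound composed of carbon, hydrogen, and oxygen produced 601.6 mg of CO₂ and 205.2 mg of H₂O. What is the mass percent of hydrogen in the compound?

mol C = 0.6016 g CO₂ ÷ 44.009 g/mol = 0.013670 mol
mol H = 2 × 0.2052 g H₂O ÷ 18.015 g/mol = 0.022781 mol
mass O = 0.3694 − (0.16419 + 0.022963) = 0.18225 g → mol O = 0.18225 ÷ 15.999 = 0.011391 mol
mass % H = 0.022963 g ÷ 0.3694 g × 100%

6.22%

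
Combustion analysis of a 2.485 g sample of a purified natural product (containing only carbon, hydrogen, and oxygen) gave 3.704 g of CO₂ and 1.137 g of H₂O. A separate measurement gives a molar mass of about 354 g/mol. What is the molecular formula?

mol C = 3.704 g CO₂ ÷ 44.009 g/mol = 0.084165 mol
mol H = 2 × 1.137 g H₂O ÷ 18.015 g/mol = 0.12623 mol
mass O = 2.485 − (1.0109 + 0.12724) = 1.3469 g → mol O = 1.3469 ÷ 15.999 = 0.084184 mol
Divide by the smallest (0.084165 mol): C 1.000, H 1.500, O 1.000
Multiplying each by 2 gives whole numbers: C 2.00, H 3.00, O 2.00
Empirical formula: C2H3O2
Empirical-formula mass = 59.04 g/mol; 354 ÷ 59.04 ≈ 6, so the molecular formula is C12H18O12.

C12H18O12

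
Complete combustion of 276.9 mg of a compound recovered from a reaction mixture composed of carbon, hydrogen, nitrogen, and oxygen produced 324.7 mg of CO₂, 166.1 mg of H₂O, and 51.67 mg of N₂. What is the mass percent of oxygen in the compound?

mol C = 0.3247 g CO₂ ÷ 44.009 g/mol = 0.0073780 mol
mol H = 2 × 0.1661 g H₂O ÷ 18.015 g/mol = 0.018440 mol
mol N = 2 × 0.05167 g N₂ ÷ 28.014 g/mol = 0.0036889 mol
mass O = 0.2769 − (0.088618 + 0.018588 + 0.051670) = 0.11802 g → mol O = 0.11802 ÷ 15.999 = 0.0073770 mol
mass % O = 0.11802 g ÷ 0.2769 g × 100%

42.62%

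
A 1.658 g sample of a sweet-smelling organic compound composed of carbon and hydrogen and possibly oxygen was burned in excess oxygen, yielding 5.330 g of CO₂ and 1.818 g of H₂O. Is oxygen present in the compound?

no

mol C = 5.330 g CO₂ ÷ 44.009 g/mol = 0.12111 mol
mol H = 2 × 1.818 g H₂O ÷ 18.015 g/mol = 0.20183 mol
C and H together account for 1.6581 g — essentially the entire 1.658 g sample — so the compound contains no oxygen.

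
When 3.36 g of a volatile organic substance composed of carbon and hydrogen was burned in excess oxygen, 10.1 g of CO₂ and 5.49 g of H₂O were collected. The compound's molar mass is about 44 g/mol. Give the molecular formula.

mol C = 10.1 g CO₂ ÷ 44.009 g/mol = 0.2295 mol
mol H = 2 × 5.49 g H₂O ÷ 18.015 g/mol = 0.6095 mol
Divide by the smallest (0.2295 mol): C 1.000, H 2.656
Multiplying each by 3 gives whole numbers: C 3.00, H 7.97
Empirical formula: C3H8
Empirical-formula mass = 44.10 g/mol; 44 ÷ 44.10 ≈ 1, so the molecular formula is C3H8.

C3H8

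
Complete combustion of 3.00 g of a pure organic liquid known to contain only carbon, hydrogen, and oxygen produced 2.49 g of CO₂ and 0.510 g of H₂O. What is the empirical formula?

C2H2O5

mol C = 2.49 g CO₂ ÷ 44.009 g/mol = 0.05658 mol
mol H = 2 × 0.510 g H₂O ÷ 18.015 g/mol = 0.05662 mol
mass O = 3.00 − (0.6796 + 0.05707) = 2.263 g → mol O = 2.263 ÷ 15.999 = 0.1415 mol
Divide by the smallest (0.05658 mol): C 1.000, H 1.001, O 2.500
Multiplying each by 2 gives whole numbers: C 2.00, H 2.00, O 5.00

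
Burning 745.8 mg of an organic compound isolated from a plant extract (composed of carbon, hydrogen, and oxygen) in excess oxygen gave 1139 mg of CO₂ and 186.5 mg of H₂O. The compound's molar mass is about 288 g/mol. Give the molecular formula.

mol C = 1.139 g CO₂ ÷ 44.009 g/mol = 0.025881 mol
mol H = 2 × 0.1865 g H₂O ÷ 18.015 g/mol = 0.020705 mol
mass O = 0.7458 − (0.31086 + 0.020871) = 0.41407 g → mol O = 0.41407 ÷ 15.999 = 0.025881 mol
Divide by the smallest (0.020705 mol): C 1.250, H 1.000, O 1.250
Multiplying each by 4 gives whole numbers: C 5.00, H 4.00, O 5.00
Empirical formula: C5H4O5
Empirical-formula mass = 144.08 g/mol; 288 ÷ 144.08 ≈ 2, so the molecular formula is C10H8O10.

C10H8O10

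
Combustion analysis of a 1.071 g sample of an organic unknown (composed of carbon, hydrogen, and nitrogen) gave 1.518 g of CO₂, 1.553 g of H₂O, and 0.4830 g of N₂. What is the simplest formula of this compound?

CH5N

mol C = 1.518 g CO₂ ÷ 44.009 g/mol = 0.034493 mol
mol H = 2 × 1.553 g H₂O ÷ 18.015 g/mol = 0.17241 mol
mol N = 2 × 0.4830 g N₂ ÷ 28.014 g/mol = 0.034483 mol
Divide by the smallest (0.034483 mol): C 1.000, H 5.000, N 1.000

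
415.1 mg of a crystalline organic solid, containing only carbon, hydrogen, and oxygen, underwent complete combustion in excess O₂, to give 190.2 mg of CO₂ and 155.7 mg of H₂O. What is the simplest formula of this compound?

mol C = 0.1902 g CO₂ ÷ 44.009 g/mol = 0.0043218 mol
mol H = 2 × 0.1557 g H₂O ÷ 18.015 g/mol = 0.017286 mol
mass O = 0.4151 − (0.051910 + 0.017424) = 0.34577 g → mol O = 0.34577 ÷ 15.999 = 0.021612 mol
Divide by the smallest (0.0043218 mol): C 1.000, H 4.000, O 5.001

CH4O5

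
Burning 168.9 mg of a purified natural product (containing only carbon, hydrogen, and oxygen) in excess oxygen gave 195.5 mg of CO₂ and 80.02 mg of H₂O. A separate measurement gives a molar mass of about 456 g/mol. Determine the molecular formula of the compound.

mol C = 0.1955 g CO₂ ÷ 44.009 g/mol = 0.0044423 mol
mol H = 2 × 0.08002 g H₂O ÷ 18.015 g/mol = 0.0088837 mol
mass O = 0.1689 − (0.053356 + 0.0089548) = 0.10659 g → mol O = 0.10659 ÷ 15.999 = 0.0066622 mol
Divide by the smallest (0.0044423 mol): C 1.000, H 2.000, O 1.500
Multiplying each by 2 gives whole numbers: C 2.00, H 4.00, O 3.00
Empirical formula: C2H4O3
Empirical-formula mass = 76.05 g/mol; 456 ÷ 76.05 ≈ 6, so the molecular formula is C12H24O18.

C12H24O18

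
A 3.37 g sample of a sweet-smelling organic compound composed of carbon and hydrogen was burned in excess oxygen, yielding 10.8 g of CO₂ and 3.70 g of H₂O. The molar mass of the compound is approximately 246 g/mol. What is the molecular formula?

C18H30

mol C = 10.8 g CO₂ ÷ 44.009 g/mol = 0.2454 mol
mol H = 2 × 3.70 g H₂O ÷ 18.015 g/mol = 0.4108 mol
Divide by the smallest (0.2454 mol): C 1.000, H 1.674
Multiplying each by 3 gives whole numbers: C 3.00, H 5.02
Empirical formula: C3H5
Empirical-formula mass = 41.07 g/mol; 246 ÷ 41.07 ≈ 6, so the molecular formula is C18H30.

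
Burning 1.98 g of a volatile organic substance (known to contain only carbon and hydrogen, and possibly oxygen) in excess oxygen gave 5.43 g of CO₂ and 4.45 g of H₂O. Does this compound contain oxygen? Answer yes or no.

no

mol C = 5.43 g CO₂ ÷ 44.009 g/mol = 0.1234 mol
mol H = 2 × 4.45 g H₂O ÷ 18.015 g/mol = 0.4940 mol
C and H together account for 1.980 g — essentially the entire 1.98 g sample — so the compound contains no oxygen.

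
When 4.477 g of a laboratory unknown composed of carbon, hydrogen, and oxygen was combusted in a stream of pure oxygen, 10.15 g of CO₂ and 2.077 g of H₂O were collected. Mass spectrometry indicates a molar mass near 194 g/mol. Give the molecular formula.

mol C = 10.15 g CO₂ ÷ 44.009 g/mol = 0.23063 mol
mol H = 2 × 2.077 g H₂O ÷ 18.015 g/mol = 0.23059 mol
mass O = 4.477 − (2.7702 + 0.23243) = 1.4744 g → mol O = 1.4744 ÷ 15.999 = 0.092157 mol
Divide by the smallest (0.092157 mol): C 2.503, H 2.502, O 1.000
Multiplying each by 2 gives whole numbers: C 5.01, H 5.00, O 2.00
Empirical formula: C5H5O2
Empirical-formula mass = 97.09 g/mol; 194 ÷ 97.09 ≈ 2, so the molecular formula is C10H10O4.

C10H10O4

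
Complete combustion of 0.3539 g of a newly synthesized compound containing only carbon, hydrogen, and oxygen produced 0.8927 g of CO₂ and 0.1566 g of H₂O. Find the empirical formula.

mol C = 0.8927 g CO₂ ÷ 44.009 g/mol = 0.020284 mol
mol H = 2 × 0.1566 g H₂O ÷ 18.015 g/mol = 0.017386 mol
mass O = 0.3539 − (0.24364 + 0.017525) = 0.092738 g → mol O = 0.092738 ÷ 15.999 = 0.0057965 mol
Divide by the smallest (0.0057965 mol): C 3.499, H 2.999, O 1.000
Multiplying each by 2 gives whole numbers: C 7.00, H 6.00, O 2.00

C7H6O2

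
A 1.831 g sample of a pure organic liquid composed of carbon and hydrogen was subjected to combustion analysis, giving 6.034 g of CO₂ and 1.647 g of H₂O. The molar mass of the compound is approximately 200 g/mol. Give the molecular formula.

mol C = 6.034 g CO₂ ÷ 44.009 g/mol = 0.13711 mol
mol H = 2 × 1.647 g H₂O ÷ 18.015 g/mol = 0.18285 mol
Divide by the smallest (0.13711 mol): C 1.000, H 1.334
Multiplying each by 3 gives whole numbers: C 3.00, H 4.00
Empirical formula: C3H4
Empirical-formula mass = 40.06 g/mol; 200 ÷ 40.06 ≈ 5, so the molecular formula is C15H20.

C15H20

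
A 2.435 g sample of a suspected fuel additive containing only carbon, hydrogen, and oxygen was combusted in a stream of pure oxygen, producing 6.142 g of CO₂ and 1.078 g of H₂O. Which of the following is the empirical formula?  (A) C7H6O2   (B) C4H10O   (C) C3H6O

(A) C7H6O2

mol C = 6.142 g CO₂ ÷ 44.009 g/mol = 0.13956 mol
mol H = 2 × 1.078 g H₂O ÷ 18.015 g/mol = 0.11968 mol
mass O = 2.435 − (1.6763 + 0.12064) = 0.63808 g → mol O = 0.63808 ÷ 15.999 = 0.039883 mol
Divide by the smallest (0.039883 mol): C 3.499, H 3.001, O 1.000
Multiplying each by 2 gives whole numbers: C 7.00, H 6.00, O 2.00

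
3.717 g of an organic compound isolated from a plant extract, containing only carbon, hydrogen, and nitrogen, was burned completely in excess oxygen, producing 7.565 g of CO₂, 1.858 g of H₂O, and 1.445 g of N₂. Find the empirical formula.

mol C = 7.565 g CO₂ ÷ 44.009 g/mol = 0.17190 mol
mol H = 2 × 1.858 g H₂O ÷ 18.015 g/mol = 0.20627 mol
mol N = 2 × 1.445 g N₂ ÷ 28.014 g/mol = 0.10316 mol
Divide by the smallest (0.10316 mol): C 1.666, H 1.999, N 1.000
Multiplying each by 3 gives whole numbers: C 5.00, H 6.00, N 3.00

C5H6N3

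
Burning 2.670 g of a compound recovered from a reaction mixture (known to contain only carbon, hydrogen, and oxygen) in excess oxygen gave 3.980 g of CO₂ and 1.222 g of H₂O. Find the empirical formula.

C2H3O2

mol C = 3.980 g CO₂ ÷ 44.009 g/mol = 0.090436 mol
mol H = 2 × 1.222 g H₂O ÷ 18.015 g/mol = 0.13566 mol
mass O = 2.670 − (1.0862 + 0.13675) = 1.4470 g → mol O = 1.4470 ÷ 15.999 = 0.090445 mol
Divide by the smallest (0.090436 mol): C 1.000, H 1.500, O 1.000
Multiplying each by 2 gives whole numbers: C 2.00, H 3.00, O 2.00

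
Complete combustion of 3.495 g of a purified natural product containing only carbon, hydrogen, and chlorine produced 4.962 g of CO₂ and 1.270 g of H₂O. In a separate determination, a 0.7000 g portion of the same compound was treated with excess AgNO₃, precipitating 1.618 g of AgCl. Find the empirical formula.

C4H5Cl2

mol C = 4.962 g CO₂ ÷ 44.009 g/mol = 0.11275 mol
mol H = 2 × 1.270 g H₂O ÷ 18.015 g/mol = 0.14099 mol
From the AgCl data: mol Cl per gram of compound = (1.618 ÷ 143.318) ÷ 0.7000 = 0.016128 mol/g, so in the 3.495 g combustion sample mol Cl = 0.056367 mol
Divide by the smallest (0.056367 mol): C 2.000, H 2.501, Cl 1.000
Multiplying each by 2 gives whole numbers: C 4.00, H 5.00, Cl 2.00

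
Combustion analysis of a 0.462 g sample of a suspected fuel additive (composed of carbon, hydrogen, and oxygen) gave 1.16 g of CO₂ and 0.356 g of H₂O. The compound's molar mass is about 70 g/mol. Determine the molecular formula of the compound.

C4H6O

mol C = 1.16 g CO₂ ÷ 44.009 g/mol = 0.02636 mol
mol H = 2 × 0.356 g H₂O ÷ 18.015 g/mol = 0.03952 mol
mass O = 0.462 − (0.3166 + 0.03984) = 0.1056 g → mol O = 0.1056 ÷ 15.999 = 0.006599 mol
Divide by the smallest (0.006599 mol): C 3.994, H 5.989, O 1.000
Empirical formula: C4H6O
Empirical-formula mass = 70.09 g/mol; 70 ÷ 70.09 ≈ 1, so the molecular formula is C4H6O.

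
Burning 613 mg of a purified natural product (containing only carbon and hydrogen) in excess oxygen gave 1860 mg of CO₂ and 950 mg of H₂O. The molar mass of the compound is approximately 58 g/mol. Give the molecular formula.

mol C = 1.86 g CO₂ ÷ 44.009 g/mol = 0.04226 mol
mol H = 2 × 0.950 g H₂O ÷ 18.015 g/mol = 0.1055 mol
Divide by the smallest (0.04226 mol): C 1.000, H 2.495
Multiplying each by 2 gives whole numbers: C 2.00, H 4.99
Empirical formula: C2H5
Empirical-formula mass = 29.06 g/mol; 58 ÷ 29.06 ≈ 2, so the molecular formula is C4H10.

C4H10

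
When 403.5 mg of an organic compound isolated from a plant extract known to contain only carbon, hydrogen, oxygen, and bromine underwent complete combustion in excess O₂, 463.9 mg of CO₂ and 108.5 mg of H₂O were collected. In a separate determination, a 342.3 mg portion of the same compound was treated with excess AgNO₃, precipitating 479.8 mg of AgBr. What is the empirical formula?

C7H8Br2O

mol C = 0.4639 g CO₂ ÷ 44.009 g/mol = 0.010541 mol
mol H = 2 × 0.1085 g H₂O ÷ 18.015 g/mol = 0.012046 mol
From the AgBr data: mol Br per gram of compound = (0.4798 ÷ 187.772) ÷ 0.3423 = 0.0074649 mol/g, so in the 0.4035 g combustion sample mol Br = 0.0030121 mol
mass O = 0.4035 − (0.12661 + 0.012142 + 0.24068) = 0.024073 g → mol O = 0.024073 ÷ 15.999 = 0.0015046 mol
Divide by the smallest (0.0015046 mol): C 7.006, H 8.006, Br 2.002, O 1.000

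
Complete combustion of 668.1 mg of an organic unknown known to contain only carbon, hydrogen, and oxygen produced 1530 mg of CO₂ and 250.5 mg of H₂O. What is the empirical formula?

C5H4O2

mol C = 1.530 g CO₂ ÷ 44.009 g/mol = 0.034766 mol
mol H = 2 × 0.2505 g H₂O ÷ 18.015 g/mol = 0.027810 mol
mass O = 0.6681 − (0.41757 + 0.028033) = 0.22250 g → mol O = 0.22250 ÷ 15.999 = 0.013907 mol
Divide by the smallest (0.013907 mol): C 2.500, H 2.000, O 1.000
Multiplying each by 2 gives whole numbers: C 5.00, H 4.00, O 2.00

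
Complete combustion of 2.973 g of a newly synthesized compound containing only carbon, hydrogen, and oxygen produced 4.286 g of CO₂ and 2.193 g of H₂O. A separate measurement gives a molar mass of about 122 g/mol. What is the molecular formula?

C4H10O4

mol C = 4.286 g CO₂ ÷ 44.009 g/mol = 0.097389 mol
mol H = 2 × 2.193 g H₂O ÷ 18.015 g/mol = 0.24346 mol
mass O = 2.973 − (1.1697 + 0.24541) = 1.5578 g → mol O = 1.5578 ÷ 15.999 = 0.097372 mol
Divide by the smallest (0.097372 mol): C 1.000, H 2.500, O 1.000
Multiplying each by 2 gives whole numbers: C 2.00, H 5.00, O 2.00
Empirical formula: C2H5O2
Empirical-formula mass = 61.06 g/mol; 122 ÷ 61.06 ≈ 2, so the molecular formula is C4H10O4.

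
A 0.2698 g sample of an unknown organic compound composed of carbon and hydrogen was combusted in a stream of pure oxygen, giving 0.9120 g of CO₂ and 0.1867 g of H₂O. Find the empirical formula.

CH

mol C = 0.9120 g CO₂ ÷ 44.009 g/mol = 0.020723 mol
mol H = 2 × 0.1867 g H₂O ÷ 18.015 g/mol = 0.020727 mol
Divide by the smallest (0.020723 mol): C 1.000, H 1.000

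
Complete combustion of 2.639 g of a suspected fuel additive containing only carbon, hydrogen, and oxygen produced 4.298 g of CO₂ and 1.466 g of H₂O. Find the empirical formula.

mol C = 4.298 g CO₂ ÷ 44.009 g/mol = 0.097662 mol
mol H = 2 × 1.466 g H₂O ÷ 18.015 g/mol = 0.16275 mol
mass O = 2.639 − (1.1730 + 0.16406) = 1.3019 g → mol O = 1.3019 ÷ 15.999 = 0.081376 mol
Divide by the smallest (0.081376 mol): C 1.200, H 2.000, O 1.000
Multiplying each by 5 gives whole numbers: C 6.00, H 10.00, O 5.00

C6H10O5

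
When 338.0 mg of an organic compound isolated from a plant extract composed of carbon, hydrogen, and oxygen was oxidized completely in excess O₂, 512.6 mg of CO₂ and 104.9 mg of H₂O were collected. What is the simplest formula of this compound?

CHO

mol C = 0.5126 g CO₂ ÷ 44.009 g/mol = 0.011648 mol
mol H = 2 × 0.1049 g H₂O ÷ 18.015 g/mol = 0.011646 mol
mass O = 0.3380 − (0.13990 + 0.011739) = 0.18636 g → mol O = 0.18636 ÷ 15.999 = 0.011648 mol
Divide by the smallest (0.011646 mol): C 1.000, H 1.000, O 1.000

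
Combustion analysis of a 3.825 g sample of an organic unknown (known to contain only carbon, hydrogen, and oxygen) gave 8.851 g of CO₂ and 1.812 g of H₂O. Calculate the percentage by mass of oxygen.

mol C = 8.851 g CO₂ ÷ 44.009 g/mol = 0.20112 mol
mol H = 2 × 1.812 g H₂O ÷ 18.015 g/mol = 0.20117 mol
mass O = 3.825 − (2.4156 + 0.20278) = 1.2066 g → mol O = 1.2066 ÷ 15.999 = 0.075417 mol
mass % O = 1.2066 g ÷ 3.825 g × 100%

31.55%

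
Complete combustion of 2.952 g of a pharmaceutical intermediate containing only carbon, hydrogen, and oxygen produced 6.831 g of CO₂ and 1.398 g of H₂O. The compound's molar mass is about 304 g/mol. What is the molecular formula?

mol C = 6.831 g CO₂ ÷ 44.009 g/mol = 0.15522 mol
mol H = 2 × 1.398 g H₂O ÷ 18.015 g/mol = 0.15520 mol
mass O = 2.952 − (1.8643 + 0.15645) = 0.93123 g → mol O = 0.93123 ÷ 15.999 = 0.058205 mol
Divide by the smallest (0.058205 mol): C 2.667, H 2.666, O 1.000
Multiplying each by 3 gives whole numbers: C 8.00, H 8.00, O 3.00
Empirical formula: C8H8O3
Empirical-formula mass = 152.15 g/mol; 304 ÷ 152.15 ≈ 2, so the molecular formula is C16H16O6.

C16H16O6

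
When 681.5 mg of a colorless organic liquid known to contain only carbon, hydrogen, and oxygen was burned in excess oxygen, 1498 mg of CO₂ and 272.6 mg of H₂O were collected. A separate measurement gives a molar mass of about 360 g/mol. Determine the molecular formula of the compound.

mol C = 1.498 g CO₂ ÷ 44.009 g/mol = 0.034038 mol
mol H = 2 × 0.2726 g H₂O ÷ 18.015 g/mol = 0.030264 mol
mass O = 0.6815 − (0.40884 + 0.030506) = 0.24216 g → mol O = 0.24216 ÷ 15.999 = 0.015136 mol
Divide by the smallest (0.015136 mol): C 2.249, H 1.999, O 1.000
Multiplying each by 4 gives whole numbers: C 9.00, H 8.00, O 4.00
Empirical formula: C9H8O4
Empirical-formula mass = 180.16 g/mol; 360 ÷ 180.16 ≈ 2, so the molecular formula is C18H16O8.

C18H16O8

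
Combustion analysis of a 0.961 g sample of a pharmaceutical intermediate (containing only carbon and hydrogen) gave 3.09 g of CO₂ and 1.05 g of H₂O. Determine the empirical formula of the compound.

C3H5

mol C = 3.09 g CO₂ ÷ 44.009 g/mol = 0.07021 mol
mol H = 2 × 1.05 g H₂O ÷ 18.015 g/mol = 0.1166 mol
Divide by the smallest (0.07021 mol): C 1.000, H 1.660
Multiplying each by 3 gives whole numbers: C 3.00, H 4.98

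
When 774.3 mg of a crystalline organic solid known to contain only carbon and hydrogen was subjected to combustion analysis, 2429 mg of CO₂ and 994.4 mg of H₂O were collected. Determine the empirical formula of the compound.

mol C = 2.429 g CO₂ ÷ 44.009 g/mol = 0.055193 mol
mol H = 2 × 0.9944 g H₂O ÷ 18.015 g/mol = 0.11040 mol
Divide by the smallest (0.055193 mol): C 1.000, H 2.000

CH2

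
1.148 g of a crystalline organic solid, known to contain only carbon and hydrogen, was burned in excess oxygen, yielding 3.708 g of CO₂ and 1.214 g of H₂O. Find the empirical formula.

mol C = 3.708 g CO₂ ÷ 44.009 g/mol = 0.084255 mol
mol H = 2 × 1.214 g H₂O ÷ 18.015 g/mol = 0.13478 mol
Divide by the smallest (0.084255 mol): C 1.000, H 1.600
Multiplying each by 5 gives whole numbers: C 5.00, H 8.00

C5H8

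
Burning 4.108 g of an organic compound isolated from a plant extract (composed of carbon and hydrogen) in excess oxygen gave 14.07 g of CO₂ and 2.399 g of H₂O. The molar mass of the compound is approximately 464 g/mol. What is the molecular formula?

mol C = 14.07 g CO₂ ÷ 44.009 g/mol = 0.31971 mol
mol H = 2 × 2.399 g H₂O ÷ 18.015 g/mol = 0.26633 mol
Divide by the smallest (0.26633 mol): C 1.200, H 1.000
Multiplying each by 5 gives whole numbers: C 6.00, H 5.00
Empirical formula: C6H5
Empirical-formula mass = 77.11 g/mol; 464 ÷ 77.11 ≈ 6, so the molecular formula is C36H30.

C36H30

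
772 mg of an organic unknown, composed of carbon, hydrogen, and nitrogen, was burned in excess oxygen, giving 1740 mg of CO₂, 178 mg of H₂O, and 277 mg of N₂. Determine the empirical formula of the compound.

mol C = 1.74 g CO₂ ÷ 44.009 g/mol = 0.03954 mol
mol H = 2 × 0.178 g H₂O ÷ 18.015 g/mol = 0.01976 mol
mol N = 2 × 0.277 g N₂ ÷ 28.014 g/mol = 0.01978 mol
Divide by the smallest (0.01976 mol): C 2.001, H 1.000, N 1.001

C2HN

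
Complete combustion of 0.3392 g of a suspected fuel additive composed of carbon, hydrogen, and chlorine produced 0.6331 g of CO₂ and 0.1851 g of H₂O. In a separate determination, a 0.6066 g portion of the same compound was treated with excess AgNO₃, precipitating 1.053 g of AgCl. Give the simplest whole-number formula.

C7H10Cl2

mol C = 0.6331 g CO₂ ÷ 44.009 g/mol = 0.014386 mol
mol H = 2 × 0.1851 g H₂O ÷ 18.015 g/mol = 0.020550 mol
From the AgCl data: mol Cl per gram of compound = (1.053 ÷ 143.318) ÷ 0.6066 = 0.012112 mol/g, so in the 0.3392 g combustion sample mol Cl = 0.0041085 mol
Divide by the smallest (0.0041085 mol): C 3.501, H 5.002, Cl 1.000
Multiplying each by 2 gives whole numbers: C 7.00, H 10.00, Cl 2.00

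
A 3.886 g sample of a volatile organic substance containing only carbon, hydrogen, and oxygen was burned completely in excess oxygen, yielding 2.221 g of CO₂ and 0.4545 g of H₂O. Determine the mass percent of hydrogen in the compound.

mol C = 2.221 g CO₂ ÷ 44.009 g/mol = 0.050467 mol
mol H = 2 × 0.4545 g H₂O ÷ 18.015 g/mol = 0.050458 mol
mass O = 3.886 − (0.60616 + 0.050862) = 3.2290 g → mol O = 3.2290 ÷ 15.999 = 0.20182 mol
mass % H = 0.050862 g ÷ 3.886 g × 100%

1.31%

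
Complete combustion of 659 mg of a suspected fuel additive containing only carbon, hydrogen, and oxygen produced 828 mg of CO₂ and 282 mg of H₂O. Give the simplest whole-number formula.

mol C = 0.828 g CO₂ ÷ 44.009 g/mol = 0.01881 mol
mol H = 2 × 0.282 g H₂O ÷ 18.015 g/mol = 0.03131 mol
mass O = 0.659 − (0.2260 + 0.03156) = 0.4015 g → mol O = 0.4015 ÷ 15.999 = 0.02509 mol
Divide by the smallest (0.01881 mol): C 1.000, H 1.664, O 1.334
Multiplying each by 3 gives whole numbers: C 3.00, H 4.99, O 4.00

C3H5O4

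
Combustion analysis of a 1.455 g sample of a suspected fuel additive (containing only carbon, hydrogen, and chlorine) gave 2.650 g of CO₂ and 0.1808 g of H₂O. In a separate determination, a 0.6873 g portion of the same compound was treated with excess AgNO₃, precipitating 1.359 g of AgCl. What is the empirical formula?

mol C = 2.650 g CO₂ ÷ 44.009 g/mol = 0.060215 mol
mol H = 2 × 0.1808 g H₂O ÷ 18.015 g/mol = 0.020072 mol
From the AgCl data: mol Cl per gram of compound = (1.359 ÷ 143.318) ÷ 0.6873 = 0.013797 mol/g, so in the 1.455 g combustion sample mol Cl = 0.020074 mol
Divide by the smallest (0.020072 mol): C 3.000, H 1.000, Cl 1.000

C3HCl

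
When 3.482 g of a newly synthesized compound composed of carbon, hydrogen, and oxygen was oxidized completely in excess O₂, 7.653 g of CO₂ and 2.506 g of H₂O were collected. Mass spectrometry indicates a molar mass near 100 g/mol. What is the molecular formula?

C5H8O2

mol C = 7.653 g CO₂ ÷ 44.009 g/mol = 0.17390 mol
mol H = 2 × 2.506 g H₂O ÷ 18.015 g/mol = 0.27821 mol
mass O = 3.482 − (2.0887 + 0.28044) = 1.1129 g → mol O = 1.1129 ÷ 15.999 = 0.069560 mol
Divide by the smallest (0.069560 mol): C 2.500, H 4.000, O 1.000
Multiplying each by 2 gives whole numbers: C 5.00, H 8.00, O 2.00
Empirical formula: C5H8O2
Empirical-formula mass = 100.12 g/mol; 100 ÷ 100.12 ≈ 1, so the molecular formula is C5H8O2.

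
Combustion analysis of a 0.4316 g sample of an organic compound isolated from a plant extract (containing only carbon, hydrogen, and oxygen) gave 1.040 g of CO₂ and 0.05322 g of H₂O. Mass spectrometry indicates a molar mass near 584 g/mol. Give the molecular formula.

mol C = 1.040 g CO₂ ÷ 44.009 g/mol = 0.023632 mol
mol H = 2 × 0.05322 g H₂O ÷ 18.015 g/mol = 0.0059084 mol
mass O = 0.4316 − (0.28384 + 0.0059557) = 0.14181 g → mol O = 0.14181 ÷ 15.999 = 0.0088634 mol
Divide by the smallest (0.0059084 mol): C 4.000, H 1.000, O 1.500
Multiplying each by 2 gives whole numbers: C 8.00, H 2.00, O 3.00
Empirical formula: C8H2O3
Empirical-formula mass = 146.10 g/mol; 584 ÷ 146.10 ≈ 4, so the molecular formula is C32H8O12.

C32H8O12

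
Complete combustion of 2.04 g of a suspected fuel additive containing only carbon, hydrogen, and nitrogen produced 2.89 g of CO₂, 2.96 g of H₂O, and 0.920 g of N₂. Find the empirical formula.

CH5N

mol C = 2.89 g CO₂ ÷ 44.009 g/mol = 0.06567 mol
mol H = 2 × 2.96 g H₂O ÷ 18.015 g/mol = 0.3286 mol
mol N = 2 × 0.920 g N₂ ÷ 28.014 g/mol = 0.06568 mol
Divide by the smallest (0.06567 mol): C 1.000, H 5.004, N 1.000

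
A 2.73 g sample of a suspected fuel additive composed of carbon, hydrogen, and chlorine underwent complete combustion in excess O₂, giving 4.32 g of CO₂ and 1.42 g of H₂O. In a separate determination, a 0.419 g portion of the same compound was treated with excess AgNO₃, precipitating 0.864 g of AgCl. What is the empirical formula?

mol C = 4.32 g CO₂ ÷ 44.009 g/mol = 0.09816 mol
mol H = 2 × 1.42 g H₂O ÷ 18.015 g/mol = 0.1576 mol
From the AgCl data: mol Cl per gram of compound = (0.864 ÷ 143.318) ÷ 0.419 = 0.01439 mol/g, so in the 2.73 g combustion sample mol Cl = 0.03928 mol
Divide by the smallest (0.03928 mol): C 2.499, H 4.013, Cl 1.000
Multiplying each by 2 gives whole numbers: C 5.00, H 8.03, Cl 2.00

C5H8Cl2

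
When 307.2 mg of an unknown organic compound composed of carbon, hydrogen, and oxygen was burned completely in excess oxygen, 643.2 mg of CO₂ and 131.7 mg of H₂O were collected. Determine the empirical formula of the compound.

mol C = 0.6432 g CO₂ ÷ 44.009 g/mol = 0.014615 mol
mol H = 2 × 0.1317 g H₂O ÷ 18.015 g/mol = 0.014621 mol
mass O = 0.3072 − (0.17554 + 0.014738) = 0.11692 g → mol O = 0.11692 ÷ 15.999 = 0.0073079 mol
Divide by the smallest (0.0073079 mol): C 2.000, H 2.001, O 1.000

C2H2O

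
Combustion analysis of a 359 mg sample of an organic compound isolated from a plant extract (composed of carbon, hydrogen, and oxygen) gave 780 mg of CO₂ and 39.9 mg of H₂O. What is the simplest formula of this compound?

C4HO2

mol C = 0.780 g CO₂ ÷ 44.009 g/mol = 0.01772 mol
mol H = 2 × 0.0399 g H₂O ÷ 18.015 g/mol = 0.004430 mol
mass O = 0.359 − (0.2129 + 0.004465) = 0.1417 g → mol O = 0.1417 ÷ 15.999 = 0.008854 mol
Divide by the smallest (0.004430 mol): C 4.001, H 1.000, O 1.999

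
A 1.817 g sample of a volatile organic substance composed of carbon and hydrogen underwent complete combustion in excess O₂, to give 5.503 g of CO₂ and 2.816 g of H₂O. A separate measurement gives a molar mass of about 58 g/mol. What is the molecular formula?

mol C = 5.503 g CO₂ ÷ 44.009 g/mol = 0.12504 mol
mol H = 2 × 2.816 g H₂O ÷ 18.015 g/mol = 0.31263 mol
Divide by the smallest (0.12504 mol): C 1.000, H 2.500
Multiplying each by 2 gives whole numbers: C 2.00, H 5.00
Empirical formula: C2H5
Empirical-formula mass = 29.06 g/mol; 58 ÷ 29.06 ≈ 2, so the molecular formula is C4H10.

C4H10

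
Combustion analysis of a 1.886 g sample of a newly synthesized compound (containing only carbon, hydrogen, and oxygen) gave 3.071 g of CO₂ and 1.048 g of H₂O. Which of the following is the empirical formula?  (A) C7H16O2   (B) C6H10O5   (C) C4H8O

(B) C6H10O5

mol C = 3.071 g CO₂ ÷ 44.009 g/mol = 0.069781 mol
mol H = 2 × 1.048 g H₂O ÷ 18.015 g/mol = 0.11635 mol
mass O = 1.886 − (0.83814 + 0.11728) = 0.93058 g → mol O = 0.93058 ÷ 15.999 = 0.058165 mol
Divide by the smallest (0.058165 mol): C 1.200, H 2.000, O 1.000
Multiplying each by 5 gives whole numbers: C 6.00, H 10.00, O 5.00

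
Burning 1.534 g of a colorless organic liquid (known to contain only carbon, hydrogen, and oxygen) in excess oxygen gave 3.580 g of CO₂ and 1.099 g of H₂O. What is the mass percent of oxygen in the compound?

28.29%

mol C = 3.580 g CO₂ ÷ 44.009 g/mol = 0.081347 mol
mol H = 2 × 1.099 g H₂O ÷ 18.015 g/mol = 0.12201 mol
mass O = 1.534 − (0.97706 + 0.12299) = 0.43396 g → mol O = 0.43396 ÷ 15.999 = 0.027124 mol
mass % O = 0.43396 g ÷ 1.534 g × 100%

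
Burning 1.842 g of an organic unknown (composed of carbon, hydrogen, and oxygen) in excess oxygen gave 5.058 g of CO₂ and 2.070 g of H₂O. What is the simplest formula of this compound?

mol C = 5.058 g CO₂ ÷ 44.009 g/mol = 0.11493 mol
mol H = 2 × 2.070 g H₂O ÷ 18.015 g/mol = 0.22981 mol
mass O = 1.842 − (1.3804 + 0.23165) = 0.22992 g → mol O = 0.22992 ÷ 15.999 = 0.014371 mol
Divide by the smallest (0.014371 mol): C 7.998, H 15.991, O 1.000

C8H16O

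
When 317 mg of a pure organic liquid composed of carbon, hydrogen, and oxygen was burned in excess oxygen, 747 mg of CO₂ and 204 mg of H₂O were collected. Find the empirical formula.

C3H4O

mol C = 0.747 g CO₂ ÷ 44.009 g/mol = 0.01697 mol
mol H = 2 × 0.204 g H₂O ÷ 18.015 g/mol = 0.02265 mol
mass O = 0.317 − (0.2039 + 0.02283) = 0.09030 g → mol O = 0.09030 ÷ 15.999 = 0.005644 mol
Divide by the smallest (0.005644 mol): C 3.007, H 4.013, O 1.000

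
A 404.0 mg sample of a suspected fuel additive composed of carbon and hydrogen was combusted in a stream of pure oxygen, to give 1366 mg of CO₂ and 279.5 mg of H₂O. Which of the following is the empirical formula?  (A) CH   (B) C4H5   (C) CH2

mol C = 1.366 g CO₂ ÷ 44.009 g/mol = 0.031039 mol
mol H = 2 × 0.2795 g H₂O ÷ 18.015 g/mol = 0.031030 mol
Divide by the smallest (0.031030 mol): C 1.000, H 1.000

(A) CH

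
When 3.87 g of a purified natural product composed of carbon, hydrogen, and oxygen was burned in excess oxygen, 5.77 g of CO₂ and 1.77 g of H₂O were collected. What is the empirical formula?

mol C = 5.77 g CO₂ ÷ 44.009 g/mol = 0.1311 mol
mol H = 2 × 1.77 g H₂O ÷ 18.015 g/mol = 0.1965 mol
mass O = 3.87 − (1.575 + 0.1981) = 2.097 g → mol O = 2.097 ÷ 15.999 = 0.1311 mol
Divide by the smallest (0.1311 mol): C 1.000, H 1.499, O 1.000
Multiplying each by 2 gives whole numbers: C 2.00, H 3.00, O 2.00

C2H3O2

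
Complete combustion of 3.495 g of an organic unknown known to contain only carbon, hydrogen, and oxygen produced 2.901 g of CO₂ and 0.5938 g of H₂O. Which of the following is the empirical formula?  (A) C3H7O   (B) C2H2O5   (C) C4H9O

(B) C2H2O5

mol C = 2.901 g CO₂ ÷ 44.009 g/mol = 0.065918 mol
mol H = 2 × 0.5938 g H₂O ÷ 18.015 g/mol = 0.065923 mol
mass O = 3.495 − (0.79175 + 0.066450) = 2.6368 g → mol O = 2.6368 ÷ 15.999 = 0.16481 mol
Divide by the smallest (0.065918 mol): C 1.000, H 1.000, O 2.500
Multiplying each by 2 gives whole numbers: C 2.00, H 2.00, O 5.00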